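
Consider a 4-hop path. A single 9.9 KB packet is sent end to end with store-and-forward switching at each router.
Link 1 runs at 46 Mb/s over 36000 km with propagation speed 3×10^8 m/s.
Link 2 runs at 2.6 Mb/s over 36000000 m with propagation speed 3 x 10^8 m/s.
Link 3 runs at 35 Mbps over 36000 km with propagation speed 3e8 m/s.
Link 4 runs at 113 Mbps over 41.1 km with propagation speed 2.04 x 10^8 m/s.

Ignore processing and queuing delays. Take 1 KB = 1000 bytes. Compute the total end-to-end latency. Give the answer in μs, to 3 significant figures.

L = 79200 bits.
Transmission delays (L/R per hop): 1721.74, 30461.5, 2262.86, 700.885 μs; sum = 35147 μs.
Propagation delays (d/s per hop): 120000, 120000, 120000, 201.471 μs; sum = 360201 μs.
End-to-end = 395000 μs.

395000 μs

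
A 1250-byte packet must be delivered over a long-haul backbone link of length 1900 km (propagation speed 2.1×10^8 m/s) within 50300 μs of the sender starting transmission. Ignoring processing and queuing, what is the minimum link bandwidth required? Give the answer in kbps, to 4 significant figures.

242.4 kbps

L = 10000 bits.
Propagation delay = 1900000 / 210000000 = 9047.62 μs.
Transmission budget = 50300 − 9047.62 = 41252.4 μs.
R ≥ L / t_tx = 10000 bits / 0.0412524 s = 242.4 kbps.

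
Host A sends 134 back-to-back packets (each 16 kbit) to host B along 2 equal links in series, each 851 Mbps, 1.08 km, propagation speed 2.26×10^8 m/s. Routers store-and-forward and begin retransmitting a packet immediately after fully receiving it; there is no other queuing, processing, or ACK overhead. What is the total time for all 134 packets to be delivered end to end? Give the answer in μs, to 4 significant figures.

Per-hop transmission t_tx = L/R = 16000/851000000 = 18.8014 μs.
Per-hop propagation t_prop = 1080/2.26e+08 = 4.77876 μs.
Pipeline fill: first packet needs 2·t_tx to clear all hops; remaining 133 packets each add one t_tx.
Total = (2+134-1)·t_tx + 2·t_prop = 135·18.8014 + 2·4.77876 = 2548 μs.

2548 μs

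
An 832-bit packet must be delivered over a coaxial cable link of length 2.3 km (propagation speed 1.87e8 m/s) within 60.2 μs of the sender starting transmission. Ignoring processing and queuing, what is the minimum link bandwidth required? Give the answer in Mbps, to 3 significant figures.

17.4 Mbps

Propagation delay = 2300 / 187000000 = 12.2995 μs.
Transmission budget = 60.2 − 12.2995 = 47.9005 μs.
R ≥ L / t_tx = 832 bits / 4.79005e-05 s = 17.4 Mbps.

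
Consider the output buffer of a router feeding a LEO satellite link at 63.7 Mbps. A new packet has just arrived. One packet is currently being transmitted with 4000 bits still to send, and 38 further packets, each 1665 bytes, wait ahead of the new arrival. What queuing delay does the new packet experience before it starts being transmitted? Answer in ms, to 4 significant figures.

8.009 ms

Each queued packet: L/R = 13320/63700000 = 0.209105 ms.
38 queued → 7.946 ms.
Plus remaining 4000 bits of current packet: 0.0627943 ms.
Queuing delay = 8.009 ms.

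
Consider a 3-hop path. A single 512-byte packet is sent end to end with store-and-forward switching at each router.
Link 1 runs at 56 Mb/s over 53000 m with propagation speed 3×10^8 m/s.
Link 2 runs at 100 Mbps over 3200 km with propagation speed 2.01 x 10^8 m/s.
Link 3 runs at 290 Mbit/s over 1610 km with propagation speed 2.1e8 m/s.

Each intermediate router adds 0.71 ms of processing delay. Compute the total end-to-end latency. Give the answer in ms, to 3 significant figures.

25.3 ms

L = 512 × 8 = 4096 bits.
Transmission delays (L/R per hop): 0.0731429, 0.04096, 0.0141241 ms; sum = 0.128227 ms.
Propagation delays (d/s per hop): 0.176667, 15.9204, 7.66667 ms; sum = 23.7637 ms.
Processing at 2 router(s): 2 × 0.71 ms = 1.42 ms.
End-to-end = 25.3 ms.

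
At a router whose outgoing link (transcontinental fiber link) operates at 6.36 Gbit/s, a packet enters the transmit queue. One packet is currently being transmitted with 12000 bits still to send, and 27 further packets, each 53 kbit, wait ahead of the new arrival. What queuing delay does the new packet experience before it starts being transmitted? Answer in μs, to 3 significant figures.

227 μs

Each queued packet: L/R = 53000/6360000000 = 8.33333 μs.
27 queued → 225 μs.
Plus remaining 12000 bits of current packet: 1.88679 μs.
Queuing delay = 227 μs.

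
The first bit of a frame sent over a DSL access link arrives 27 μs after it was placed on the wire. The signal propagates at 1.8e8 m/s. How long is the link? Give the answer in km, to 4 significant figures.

4.860 km

d = s × t_prop = 180000000 × 2.7e-05 = 4.860 km.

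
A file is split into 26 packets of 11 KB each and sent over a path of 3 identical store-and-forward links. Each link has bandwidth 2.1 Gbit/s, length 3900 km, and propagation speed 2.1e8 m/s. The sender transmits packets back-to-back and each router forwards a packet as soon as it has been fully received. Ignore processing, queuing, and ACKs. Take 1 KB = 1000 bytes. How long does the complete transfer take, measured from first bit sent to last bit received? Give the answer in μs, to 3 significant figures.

56900 μs

Per-hop transmission t_tx = L/R = 88000/2100000000 = 41.9048 μs.
Per-hop propagation t_prop = 3900000/210000000 = 18571.4 μs.
Pipeline fill: first packet needs 3·t_tx to clear all hops; remaining 25 packets each add one t_tx.
Total = (3+26-1)·t_tx + 3·t_prop = 28·41.9048 + 3·18571.4 = 56900 μs.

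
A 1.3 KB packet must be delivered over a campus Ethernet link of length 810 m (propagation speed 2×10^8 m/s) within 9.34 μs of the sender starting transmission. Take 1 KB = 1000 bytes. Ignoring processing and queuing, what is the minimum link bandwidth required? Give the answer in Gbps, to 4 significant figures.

1.966 Gbps

L = 10400 bits.
Propagation delay = 810 / 200000000 = 4.05 μs.
Transmission budget = 9.34 − 4.05 = 5.29 μs.
R ≥ L / t_tx = 10400 bits / 5.29e-06 s = 1.966 Gbps.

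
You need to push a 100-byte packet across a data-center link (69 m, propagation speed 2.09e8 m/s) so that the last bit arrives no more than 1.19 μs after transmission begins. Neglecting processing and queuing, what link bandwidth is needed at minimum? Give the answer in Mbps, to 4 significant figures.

930.4 Mbps

L = 800 bits.
Propagation delay = 69 / 209000000 = 0.330144 μs.
Transmission budget = 1.19 − 0.330144 = 0.859856 μs.
R ≥ L / t_tx = 800 bits / 8.59856e-07 s = 930.4 Mbps.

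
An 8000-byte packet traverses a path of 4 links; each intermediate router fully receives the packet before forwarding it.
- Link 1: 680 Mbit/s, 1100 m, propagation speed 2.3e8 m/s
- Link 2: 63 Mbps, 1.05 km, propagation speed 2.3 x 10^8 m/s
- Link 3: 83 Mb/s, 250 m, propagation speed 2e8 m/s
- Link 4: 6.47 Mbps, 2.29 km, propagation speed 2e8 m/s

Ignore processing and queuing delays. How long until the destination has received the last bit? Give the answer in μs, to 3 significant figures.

L = 8000 × 8 = 64000 bits.
Transmission delays (L/R per hop): 94.1176, 1015.87, 771.084, 9891.81 μs; sum = 11772.9 μs.
Propagation delays (d/s per hop): 4.78261, 4.56522, 1.25, 11.45 μs; sum = 22.0478 μs.
End-to-end = 11800 μs.

11800 μs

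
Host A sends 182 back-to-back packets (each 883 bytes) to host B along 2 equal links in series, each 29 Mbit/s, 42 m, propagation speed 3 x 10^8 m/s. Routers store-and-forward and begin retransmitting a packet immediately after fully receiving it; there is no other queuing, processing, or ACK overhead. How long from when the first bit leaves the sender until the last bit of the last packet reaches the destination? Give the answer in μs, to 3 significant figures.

44600 μs

Per-hop transmission t_tx = L/R = 7064/29000000 = 243.586 μs.
Per-hop propagation t_prop = 42/300000000 = 0.14 μs.
Pipeline fill: first packet needs 2·t_tx to clear all hops; remaining 181 packets each add one t_tx.
Total = (2+182-1)·t_tx + 2·t_prop = 183·243.586 + 2·0.14 = 44600 μs.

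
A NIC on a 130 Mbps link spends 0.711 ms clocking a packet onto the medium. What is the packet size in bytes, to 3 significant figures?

L = R × t_tx = 130000000 b/s × 0.000711 s = 92430 bits.
In bytes: 92430 / 8 = 11600 bytes.

11600 bytes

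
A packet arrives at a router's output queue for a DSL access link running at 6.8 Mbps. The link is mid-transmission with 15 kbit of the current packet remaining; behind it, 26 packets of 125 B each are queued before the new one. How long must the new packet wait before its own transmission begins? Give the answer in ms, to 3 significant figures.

Each queued packet: L/R = 1000/6800000 = 0.147059 ms.
26 queued → 3.82353 ms.
Plus remaining 15000 bits of current packet: 2.20588 ms.
Queuing delay = 6.03 ms.

6.03 ms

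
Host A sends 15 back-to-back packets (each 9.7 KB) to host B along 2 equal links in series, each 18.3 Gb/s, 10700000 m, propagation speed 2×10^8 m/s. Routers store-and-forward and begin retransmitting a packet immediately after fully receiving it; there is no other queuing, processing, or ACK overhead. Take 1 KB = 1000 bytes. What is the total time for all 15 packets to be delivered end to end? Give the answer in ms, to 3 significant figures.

107 ms

Per-hop transmission t_tx = L/R = 77600/18300000000 = 0.00424044 ms.
Per-hop propagation t_prop = 10700000/200000000 = 53.5 ms.
Pipeline fill: first packet needs 2·t_tx to clear all hops; remaining 14 packets each add one t_tx.
Total = (2+15-1)·t_tx + 2·t_prop = 16·0.00424044 + 2·53.5 = 107 ms.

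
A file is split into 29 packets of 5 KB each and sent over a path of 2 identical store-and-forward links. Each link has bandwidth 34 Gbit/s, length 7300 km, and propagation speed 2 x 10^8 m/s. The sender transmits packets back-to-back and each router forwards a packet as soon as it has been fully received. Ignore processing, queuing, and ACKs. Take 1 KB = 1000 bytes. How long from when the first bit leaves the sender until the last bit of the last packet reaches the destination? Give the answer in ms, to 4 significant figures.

Per-hop transmission t_tx = L/R = 40000/34000000000 = 0.00117647 ms.
Per-hop propagation t_prop = 7300000/200000000 = 36.5 ms.
Pipeline fill: first packet needs 2·t_tx to clear all hops; remaining 28 packets each add one t_tx.
Total = (2+29-1)·t_tx + 2·t_prop = 30·0.00117647 + 2·36.5 = 73.04 ms.

73.04 ms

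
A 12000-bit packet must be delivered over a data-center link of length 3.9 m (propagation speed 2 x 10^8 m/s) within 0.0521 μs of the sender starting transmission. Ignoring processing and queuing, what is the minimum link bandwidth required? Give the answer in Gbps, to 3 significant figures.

368 Gbps

Propagation delay = 3.9 / 200000000 = 0.0195 μs.
Transmission budget = 0.0521 − 0.0195 = 0.0326 μs.
R ≥ L / t_tx = 12000 bits / 3.26e-08 s = 368 Gbps.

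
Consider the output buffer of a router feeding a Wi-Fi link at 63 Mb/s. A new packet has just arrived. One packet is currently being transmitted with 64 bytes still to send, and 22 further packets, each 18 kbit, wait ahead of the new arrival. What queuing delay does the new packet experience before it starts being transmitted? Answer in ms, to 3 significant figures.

Each queued packet: L/R = 18000/63000000 = 0.285714 ms.
22 queued → 6.28571 ms.
Plus remaining 512 bits of current packet: 0.00812698 ms.
Queuing delay = 6.29 ms.

6.29 ms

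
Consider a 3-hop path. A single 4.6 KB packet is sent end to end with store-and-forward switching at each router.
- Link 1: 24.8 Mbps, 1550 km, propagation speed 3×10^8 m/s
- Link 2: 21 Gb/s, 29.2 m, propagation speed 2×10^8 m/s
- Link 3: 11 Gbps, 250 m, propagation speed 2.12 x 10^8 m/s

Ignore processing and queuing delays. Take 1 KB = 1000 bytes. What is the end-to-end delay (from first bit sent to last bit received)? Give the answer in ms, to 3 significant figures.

6.66 ms

L = 36800 bits.
Transmission delays (L/R per hop): 1.48387, 0.00175238, 0.00334545 ms; sum = 1.48897 ms.
Propagation delays (d/s per hop): 5.16667, 0.000146, 0.00117925 ms; sum = 5.16799 ms.
End-to-end = 6.66 ms.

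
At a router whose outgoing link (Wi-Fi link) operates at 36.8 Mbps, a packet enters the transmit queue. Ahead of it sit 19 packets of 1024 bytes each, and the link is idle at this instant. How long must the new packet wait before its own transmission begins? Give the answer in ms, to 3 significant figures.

4.23 ms

Each queued packet: L/R = 8192/36800000 = 0.222609 ms.
19 queued → 4.22957 ms.
Queuing delay = 4.23 ms.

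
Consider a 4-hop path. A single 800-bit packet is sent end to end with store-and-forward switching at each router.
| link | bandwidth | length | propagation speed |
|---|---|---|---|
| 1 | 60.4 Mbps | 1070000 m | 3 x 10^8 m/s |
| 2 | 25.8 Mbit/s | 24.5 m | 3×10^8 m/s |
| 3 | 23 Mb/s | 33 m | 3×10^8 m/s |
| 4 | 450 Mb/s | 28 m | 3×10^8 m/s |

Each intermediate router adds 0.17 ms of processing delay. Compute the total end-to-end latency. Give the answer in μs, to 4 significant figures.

4158 μs

Transmission delays (L/R per hop): 13.245, 31.0078, 34.7826, 1.77778 μs; sum = 80.8132 μs.
Propagation delays (d/s per hop): 3566.67, 0.0816667, 0.11, 0.0933333 μs; sum = 3566.95 μs.
Processing at 3 router(s): 3 × 0.17 ms = 510 μs.
End-to-end = 4158 μs.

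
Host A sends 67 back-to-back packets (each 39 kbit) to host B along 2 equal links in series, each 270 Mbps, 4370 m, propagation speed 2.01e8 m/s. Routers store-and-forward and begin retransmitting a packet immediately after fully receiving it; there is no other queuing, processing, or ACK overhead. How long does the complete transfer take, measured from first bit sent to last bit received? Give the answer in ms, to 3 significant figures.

Per-hop transmission t_tx = L/R = 39000/270000000 = 0.144444 ms.
Per-hop propagation t_prop = 4370/2.01e+08 = 0.0217413 ms.
Pipeline fill: first packet needs 2·t_tx to clear all hops; remaining 66 packets each add one t_tx.
Total = (2+67-1)·t_tx + 2·t_prop = 68·0.144444 + 2·0.0217413 = 9.87 ms.

9.87 ms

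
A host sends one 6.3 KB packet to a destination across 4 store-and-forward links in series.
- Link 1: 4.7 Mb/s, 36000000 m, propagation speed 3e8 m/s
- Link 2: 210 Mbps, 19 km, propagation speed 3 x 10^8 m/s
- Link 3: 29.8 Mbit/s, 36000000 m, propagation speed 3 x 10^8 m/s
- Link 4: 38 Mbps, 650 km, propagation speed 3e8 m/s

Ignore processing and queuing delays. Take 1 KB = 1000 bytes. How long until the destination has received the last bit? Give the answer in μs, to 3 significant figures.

256000 μs

L = 50400 bits.
Transmission delays (L/R per hop): 10723.4, 240, 1691.28, 1326.32 μs; sum = 13981 μs.
Propagation delays (d/s per hop): 120000, 63.3333, 120000, 2166.67 μs; sum = 242230 μs.
End-to-end = 256000 μs.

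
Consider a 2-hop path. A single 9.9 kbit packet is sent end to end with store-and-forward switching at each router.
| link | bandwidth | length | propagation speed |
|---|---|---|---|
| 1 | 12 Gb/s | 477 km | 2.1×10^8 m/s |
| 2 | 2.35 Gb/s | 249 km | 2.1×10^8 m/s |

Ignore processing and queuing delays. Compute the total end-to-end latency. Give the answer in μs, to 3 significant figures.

3460 μs

L = 9900 bits.
Transmission delays (L/R per hop): 0.825, 4.21277 μs; sum = 5.03777 μs.
Propagation delays (d/s per hop): 2271.43, 1185.71 μs; sum = 3457.14 μs.
End-to-end = 3460 μs.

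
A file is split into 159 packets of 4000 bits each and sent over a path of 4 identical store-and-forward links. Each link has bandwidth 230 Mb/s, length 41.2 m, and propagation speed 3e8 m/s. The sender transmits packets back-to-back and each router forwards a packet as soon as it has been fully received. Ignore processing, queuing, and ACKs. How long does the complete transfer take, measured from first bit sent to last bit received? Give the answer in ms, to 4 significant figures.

2.818 ms

Per-hop transmission t_tx = L/R = 4000/230000000 = 0.0173913 ms.
Per-hop propagation t_prop = 41.2/300000000 = 0.000137333 ms.
Pipeline fill: first packet needs 4·t_tx to clear all hops; remaining 158 packets each add one t_tx.
Total = (4+159-1)·t_tx + 4·t_prop = 162·0.0173913 + 4·0.000137333 = 2.818 ms.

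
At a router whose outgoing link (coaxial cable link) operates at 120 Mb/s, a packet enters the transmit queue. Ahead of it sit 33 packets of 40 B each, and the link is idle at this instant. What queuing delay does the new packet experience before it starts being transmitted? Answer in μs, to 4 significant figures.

Each queued packet: L/R = 320/120000000 = 2.66667 μs.
33 queued → 88 μs.
Queuing delay = 88.00 μs.

88.00 μs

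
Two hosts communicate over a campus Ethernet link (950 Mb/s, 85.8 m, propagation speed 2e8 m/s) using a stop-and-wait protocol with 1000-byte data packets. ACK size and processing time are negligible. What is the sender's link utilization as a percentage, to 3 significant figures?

t_tx = L/R = 8000/950000000 = 8.42105e-06 s.
t_prop = 85.8/200000000 = 4.29e-07 s; RTT = 8.58e-07 s.
Cycle = t_tx + RTT = 9.27905e-06 s.
Utilization = t_tx / cycle = 8.42105e-06/9.27905e-06 = 90.8 %.

90.8 %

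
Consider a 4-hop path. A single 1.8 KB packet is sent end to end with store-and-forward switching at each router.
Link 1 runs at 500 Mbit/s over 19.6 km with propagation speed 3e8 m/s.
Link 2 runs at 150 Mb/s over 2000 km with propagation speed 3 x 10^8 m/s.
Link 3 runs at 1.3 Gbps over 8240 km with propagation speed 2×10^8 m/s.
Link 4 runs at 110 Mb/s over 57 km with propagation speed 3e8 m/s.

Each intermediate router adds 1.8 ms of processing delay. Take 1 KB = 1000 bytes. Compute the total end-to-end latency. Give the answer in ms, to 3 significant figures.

L = 14400 bits.
Transmission delays (L/R per hop): 0.0288, 0.096, 0.0110769, 0.130909 ms; sum = 0.266786 ms.
Propagation delays (d/s per hop): 0.0653333, 6.66667, 41.2, 0.19 ms; sum = 48.122 ms.
Processing at 3 router(s): 3 × 1.8 ms = 5.4 ms.
End-to-end = 53.8 ms.

53.8 ms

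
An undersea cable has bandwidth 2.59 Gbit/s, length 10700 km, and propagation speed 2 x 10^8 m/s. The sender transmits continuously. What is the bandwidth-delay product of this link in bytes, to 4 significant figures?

17320000 bytes

Propagation delay = 10700000 / 200000000 = 0.0535 s.
BDP = R × t_prop = 2590000000 × 0.0535 = 138565000 bits.
In bytes: 138565000/8 = 17320000 bytes.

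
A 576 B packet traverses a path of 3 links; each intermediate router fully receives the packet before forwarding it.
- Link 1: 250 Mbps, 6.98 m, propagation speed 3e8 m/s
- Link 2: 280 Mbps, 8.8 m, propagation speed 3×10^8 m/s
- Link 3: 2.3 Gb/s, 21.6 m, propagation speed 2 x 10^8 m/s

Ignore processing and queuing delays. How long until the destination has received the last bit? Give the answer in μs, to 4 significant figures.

37.05 μs

L = 576 × 8 = 4608 bits.
Transmission delays (L/R per hop): 18.432, 16.4571, 2.00348 μs; sum = 36.8926 μs.
Propagation delays (d/s per hop): 0.0232667, 0.0293333, 0.108 μs; sum = 0.1606 μs.
End-to-end = 37.05 μs.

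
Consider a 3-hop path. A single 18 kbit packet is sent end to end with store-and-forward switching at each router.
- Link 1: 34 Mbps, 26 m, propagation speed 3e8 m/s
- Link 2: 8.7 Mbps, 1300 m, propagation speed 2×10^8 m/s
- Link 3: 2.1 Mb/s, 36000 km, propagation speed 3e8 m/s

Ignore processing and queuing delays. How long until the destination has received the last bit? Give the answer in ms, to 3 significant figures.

L = 18000 bits.
Transmission delays (L/R per hop): 0.529412, 2.06897, 8.57143 ms; sum = 11.1698 ms.
Propagation delays (d/s per hop): 8.66667e-05, 0.0065, 120 ms; sum = 120.007 ms.
End-to-end = 131 ms.

131 ms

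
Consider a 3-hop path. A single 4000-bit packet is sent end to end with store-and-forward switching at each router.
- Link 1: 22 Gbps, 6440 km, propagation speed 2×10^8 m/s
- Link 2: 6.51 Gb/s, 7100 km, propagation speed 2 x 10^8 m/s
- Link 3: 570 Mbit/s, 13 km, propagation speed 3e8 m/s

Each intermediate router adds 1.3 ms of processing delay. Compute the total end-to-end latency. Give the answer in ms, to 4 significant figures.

Transmission delays (L/R per hop): 0.000181818, 0.000614439, 0.00701754 ms; sum = 0.0078138 ms.
Propagation delays (d/s per hop): 32.2, 35.5, 0.0433333 ms; sum = 67.7433 ms.
Processing at 2 router(s): 2 × 1.3 ms = 2.6 ms.
End-to-end = 70.35 ms.

70.35 ms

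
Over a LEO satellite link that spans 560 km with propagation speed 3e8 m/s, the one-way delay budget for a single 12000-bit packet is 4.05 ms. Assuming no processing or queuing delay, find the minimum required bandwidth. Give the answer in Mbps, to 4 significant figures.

Propagation delay = 560000 / 300000000 = 1.86667 ms.
Transmission budget = 4.05 − 1.86667 = 2.18333 ms.
R ≥ L / t_tx = 12000 bits / 0.00218333 s = 5.496 Mbps.

5.496 Mbps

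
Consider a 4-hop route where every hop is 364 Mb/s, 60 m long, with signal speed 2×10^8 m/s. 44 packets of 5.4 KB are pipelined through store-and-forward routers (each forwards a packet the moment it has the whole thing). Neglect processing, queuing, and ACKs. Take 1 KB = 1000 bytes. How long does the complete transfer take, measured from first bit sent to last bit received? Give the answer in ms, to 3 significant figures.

5.58 ms

Per-hop transmission t_tx = L/R = 43200/364000000 = 0.118681 ms.
Per-hop propagation t_prop = 60/200000000 = 0.0003 ms.
Pipeline fill: first packet needs 4·t_tx to clear all hops; remaining 43 packets each add one t_tx.
Total = (4+44-1)·t_tx + 4·t_prop = 47·0.118681 + 4·0.0003 = 5.58 ms.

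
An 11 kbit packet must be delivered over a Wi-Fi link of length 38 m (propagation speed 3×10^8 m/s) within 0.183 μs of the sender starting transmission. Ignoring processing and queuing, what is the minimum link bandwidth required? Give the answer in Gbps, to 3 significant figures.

Propagation delay = 38 / 300000000 = 0.126667 μs.
Transmission budget = 0.183 − 0.126667 = 0.0563333 μs.
R ≥ L / t_tx = 11000 bits / 5.63333e-08 s = 195 Gbps.

195 Gbps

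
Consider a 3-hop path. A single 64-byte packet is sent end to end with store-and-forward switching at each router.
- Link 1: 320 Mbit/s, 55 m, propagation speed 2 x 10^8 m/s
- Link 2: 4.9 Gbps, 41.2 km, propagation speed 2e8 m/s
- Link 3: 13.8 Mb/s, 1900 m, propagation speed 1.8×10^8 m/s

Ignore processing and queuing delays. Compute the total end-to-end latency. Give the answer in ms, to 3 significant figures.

L = 64 × 8 = 512 bits.
Transmission delays (L/R per hop): 0.0016, 0.00010449, 0.0371014 ms; sum = 0.0388059 ms.
Propagation delays (d/s per hop): 0.000275, 0.206, 0.0105556 ms; sum = 0.216831 ms.
End-to-end = 0.256 ms.

0.256 ms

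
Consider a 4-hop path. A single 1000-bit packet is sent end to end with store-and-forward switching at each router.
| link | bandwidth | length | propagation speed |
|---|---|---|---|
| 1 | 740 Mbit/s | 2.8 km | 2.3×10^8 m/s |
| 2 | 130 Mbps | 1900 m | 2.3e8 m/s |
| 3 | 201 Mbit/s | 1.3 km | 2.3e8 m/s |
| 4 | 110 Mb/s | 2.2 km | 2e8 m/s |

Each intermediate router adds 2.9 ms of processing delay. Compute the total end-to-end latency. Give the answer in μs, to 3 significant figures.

8760 μs

Transmission delays (L/R per hop): 1.35135, 7.69231, 4.97512, 9.09091 μs; sum = 23.1097 μs.
Propagation delays (d/s per hop): 12.1739, 8.26087, 5.65217, 11 μs; sum = 37.087 μs.
Processing at 3 router(s): 3 × 2.9 ms = 8700 μs.
End-to-end = 8760 μs.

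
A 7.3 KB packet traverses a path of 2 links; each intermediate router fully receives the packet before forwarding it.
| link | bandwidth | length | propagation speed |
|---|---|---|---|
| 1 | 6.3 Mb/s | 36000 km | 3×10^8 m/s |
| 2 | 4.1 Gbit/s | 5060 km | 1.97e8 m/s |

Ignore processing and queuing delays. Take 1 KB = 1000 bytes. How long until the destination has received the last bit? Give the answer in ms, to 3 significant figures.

155 ms

L = 58400 bits.
Transmission delays (L/R per hop): 9.26984, 0.0142439 ms; sum = 9.28409 ms.
Propagation delays (d/s per hop): 120, 25.6853 ms; sum = 145.685 ms.
End-to-end = 155 ms.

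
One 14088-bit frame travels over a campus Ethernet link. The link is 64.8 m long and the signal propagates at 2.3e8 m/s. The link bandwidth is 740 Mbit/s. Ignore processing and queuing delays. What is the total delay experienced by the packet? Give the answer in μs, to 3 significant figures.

Transmission delay = L/R = 14088 / 740000000 = 19.0378 μs.
Propagation delay = d/s = 64.8 m / 2.3e+08 m/s = 0.281739 μs.
Total = 19.3 μs.

19.3 μs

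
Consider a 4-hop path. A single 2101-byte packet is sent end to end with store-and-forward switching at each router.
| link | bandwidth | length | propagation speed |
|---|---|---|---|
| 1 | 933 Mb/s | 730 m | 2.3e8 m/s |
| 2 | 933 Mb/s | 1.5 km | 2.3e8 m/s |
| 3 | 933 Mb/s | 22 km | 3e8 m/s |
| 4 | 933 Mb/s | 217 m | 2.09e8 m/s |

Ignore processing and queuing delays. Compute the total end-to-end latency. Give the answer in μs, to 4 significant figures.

156.1 μs

L = 2101 × 8 = 16808 bits.
Transmission delay per hop = L/R = 16808/933000000 = 18.015 μs; 4 hops → 72.06 μs.
Propagation delays (d/s per hop): 3.17391, 6.52174, 73.3333, 1.03828 μs; sum = 84.0673 μs.
End-to-end = 156.1 μs.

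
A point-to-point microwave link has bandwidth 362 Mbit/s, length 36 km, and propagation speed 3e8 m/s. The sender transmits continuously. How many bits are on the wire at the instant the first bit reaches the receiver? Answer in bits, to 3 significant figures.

43400 bits

Propagation delay = 36000 / 300000000 = 0.00012 s.
BDP = R × t_prop = 362000000 × 0.00012 = 43440 bits.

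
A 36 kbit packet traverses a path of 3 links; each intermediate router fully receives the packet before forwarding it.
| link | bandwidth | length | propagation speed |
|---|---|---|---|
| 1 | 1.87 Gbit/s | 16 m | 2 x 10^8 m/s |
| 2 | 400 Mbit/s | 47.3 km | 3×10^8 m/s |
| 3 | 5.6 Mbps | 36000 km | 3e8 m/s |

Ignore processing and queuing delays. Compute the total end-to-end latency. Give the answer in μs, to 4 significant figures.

126700 μs

L = 36000 bits.
Transmission delays (L/R per hop): 19.2513, 90, 6428.57 μs; sum = 6537.82 μs.
Propagation delays (d/s per hop): 0.08, 157.667, 120000 μs; sum = 120158 μs.
End-to-end = 126700 μs.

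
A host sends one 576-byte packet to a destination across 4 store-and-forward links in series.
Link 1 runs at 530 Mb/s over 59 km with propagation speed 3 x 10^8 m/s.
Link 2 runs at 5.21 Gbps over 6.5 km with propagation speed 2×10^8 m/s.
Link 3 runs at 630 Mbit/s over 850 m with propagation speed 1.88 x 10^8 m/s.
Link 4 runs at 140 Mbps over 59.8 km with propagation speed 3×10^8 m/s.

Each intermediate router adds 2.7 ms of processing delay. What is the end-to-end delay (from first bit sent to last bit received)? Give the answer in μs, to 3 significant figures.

8580 μs

L = 576 × 8 = 4608 bits.
Transmission delays (L/R per hop): 8.69434, 0.884453, 7.31429, 32.9143 μs; sum = 49.8074 μs.
Propagation delays (d/s per hop): 196.667, 32.5, 4.52128, 199.333 μs; sum = 433.021 μs.
Processing at 3 router(s): 3 × 2.7 ms = 8100 μs.
End-to-end = 8580 μs.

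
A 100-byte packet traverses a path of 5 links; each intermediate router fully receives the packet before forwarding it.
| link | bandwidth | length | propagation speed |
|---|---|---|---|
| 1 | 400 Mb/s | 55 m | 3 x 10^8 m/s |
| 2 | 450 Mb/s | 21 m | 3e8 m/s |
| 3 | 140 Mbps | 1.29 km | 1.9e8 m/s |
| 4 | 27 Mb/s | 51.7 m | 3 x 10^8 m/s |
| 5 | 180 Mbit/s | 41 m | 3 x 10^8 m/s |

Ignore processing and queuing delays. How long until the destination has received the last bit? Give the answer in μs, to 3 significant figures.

50.9 μs

L = 100 × 8 = 800 bits.
Transmission delays (L/R per hop): 2, 1.77778, 5.71429, 29.6296, 4.44444 μs; sum = 43.5661 μs.
Propagation delays (d/s per hop): 0.183333, 0.07, 6.78947, 0.172333, 0.136667 μs; sum = 7.35181 μs.
End-to-end = 50.9 μs.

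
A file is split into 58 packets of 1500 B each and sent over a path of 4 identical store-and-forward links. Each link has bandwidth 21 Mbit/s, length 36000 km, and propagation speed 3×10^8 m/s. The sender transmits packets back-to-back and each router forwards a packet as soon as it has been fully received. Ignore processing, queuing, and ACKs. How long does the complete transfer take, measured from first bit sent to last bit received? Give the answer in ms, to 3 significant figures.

Per-hop transmission t_tx = L/R = 12000/21000000 = 0.571429 ms.
Per-hop propagation t_prop = 36000000/300000000 = 120 ms.
Pipeline fill: first packet needs 4·t_tx to clear all hops; remaining 57 packets each add one t_tx.
Total = (4+58-1)·t_tx + 4·t_prop = 61·0.571429 + 4·120 = 515 ms.

515 ms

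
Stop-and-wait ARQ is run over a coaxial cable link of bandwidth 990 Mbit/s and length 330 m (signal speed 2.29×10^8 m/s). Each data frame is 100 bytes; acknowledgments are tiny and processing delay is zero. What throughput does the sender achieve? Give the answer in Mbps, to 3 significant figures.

217 Mbps

t_tx = L/R = 800/990000000 = 8.08081e-07 s.
t_prop = 330/229000000 = 1.44105e-06 s; RTT = 2.8821e-06 s.
Cycle = t_tx + RTT = 3.69018e-06 s.
Throughput = L / cycle = 800 / 3.69018e-06 = 217 Mbps.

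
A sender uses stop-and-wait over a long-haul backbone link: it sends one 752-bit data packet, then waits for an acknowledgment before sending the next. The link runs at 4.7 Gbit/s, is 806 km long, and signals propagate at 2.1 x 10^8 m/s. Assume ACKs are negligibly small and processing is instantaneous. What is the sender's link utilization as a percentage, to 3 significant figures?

0.00208 %

t_tx = L/R = 752/4700000000 = 1.6e-07 s.
t_prop = 806000/210000000 = 0.0038381 s; RTT = 0.00767619 s.
Cycle = t_tx + RTT = 0.00767635 s.
Utilization = t_tx / cycle = 1.6e-07/0.00767635 = 0.00208 %.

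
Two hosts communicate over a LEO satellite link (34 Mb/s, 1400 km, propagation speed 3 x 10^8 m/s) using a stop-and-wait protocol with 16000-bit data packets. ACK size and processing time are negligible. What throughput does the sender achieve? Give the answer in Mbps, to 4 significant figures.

t_tx = L/R = 16000/34000000 = 0.000470588 s.
t_prop = 1400000/300000000 = 0.00466667 s; RTT = 0.00933333 s.
Cycle = t_tx + RTT = 0.00980392 s.
Throughput = L / cycle = 16000 / 0.00980392 = 1.632 Mbps.

1.632 Mbps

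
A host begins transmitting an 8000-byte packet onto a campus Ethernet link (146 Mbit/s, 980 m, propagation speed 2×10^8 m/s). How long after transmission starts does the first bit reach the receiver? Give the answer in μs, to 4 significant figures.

4.900 μs

First bit experiences only propagation delay: d/s = 980/200000000 = 4.900 μs.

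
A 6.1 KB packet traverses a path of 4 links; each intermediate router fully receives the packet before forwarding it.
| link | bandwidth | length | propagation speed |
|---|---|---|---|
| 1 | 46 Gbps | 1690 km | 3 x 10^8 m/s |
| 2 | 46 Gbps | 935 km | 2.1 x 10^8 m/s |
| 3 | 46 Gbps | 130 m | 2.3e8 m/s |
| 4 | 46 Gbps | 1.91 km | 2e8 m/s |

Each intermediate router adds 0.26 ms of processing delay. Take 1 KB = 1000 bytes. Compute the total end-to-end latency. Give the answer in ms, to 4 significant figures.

L = 48800 bits.
Transmission delay per hop = L/R = 48800/46000000000 = 0.00106087 ms; 4 hops → 0.00424348 ms.
Propagation delays (d/s per hop): 5.63333, 4.45238, 0.000565217, 0.00955 ms; sum = 10.0958 ms.
Processing at 3 router(s): 3 × 0.26 ms = 0.78 ms.
End-to-end = 10.88 ms.

10.88 ms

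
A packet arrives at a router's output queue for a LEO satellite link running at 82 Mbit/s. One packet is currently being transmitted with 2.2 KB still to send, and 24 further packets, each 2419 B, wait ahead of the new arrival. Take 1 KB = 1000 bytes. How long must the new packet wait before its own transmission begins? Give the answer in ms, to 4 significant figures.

Each queued packet: L/R = 19352/82000000 = 0.236 ms.
24 queued → 5.664 ms.
Plus remaining 17600 bits of current packet: 0.214634 ms.
Queuing delay = 5.879 ms.

5.879 ms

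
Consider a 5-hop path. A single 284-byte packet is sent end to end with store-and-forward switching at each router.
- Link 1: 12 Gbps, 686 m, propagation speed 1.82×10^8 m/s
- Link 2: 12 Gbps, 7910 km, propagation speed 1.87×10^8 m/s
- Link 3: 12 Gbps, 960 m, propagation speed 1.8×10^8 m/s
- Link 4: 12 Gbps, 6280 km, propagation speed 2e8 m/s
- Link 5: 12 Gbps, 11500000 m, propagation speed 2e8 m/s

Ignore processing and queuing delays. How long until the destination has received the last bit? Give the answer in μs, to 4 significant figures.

131200 μs

L = 284 × 8 = 2272 bits.
Transmission delay per hop = L/R = 2272/12000000000 = 0.189333 μs; 5 hops → 0.946667 μs.
Propagation delays (d/s per hop): 3.76923, 42299.5, 5.33333, 31400, 57500 μs; sum = 131209 μs.
End-to-end = 131200 μs.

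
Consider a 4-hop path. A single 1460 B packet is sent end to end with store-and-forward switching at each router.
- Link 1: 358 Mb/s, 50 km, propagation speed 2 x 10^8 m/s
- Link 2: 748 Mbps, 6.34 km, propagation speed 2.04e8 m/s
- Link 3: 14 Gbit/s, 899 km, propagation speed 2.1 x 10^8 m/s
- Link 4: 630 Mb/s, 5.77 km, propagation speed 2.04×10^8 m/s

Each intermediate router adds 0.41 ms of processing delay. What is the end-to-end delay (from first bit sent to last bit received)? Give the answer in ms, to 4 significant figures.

5.888 ms

L = 1460 × 8 = 11680 bits.
Transmission delays (L/R per hop): 0.0326257, 0.015615, 0.000834286, 0.0185397 ms; sum = 0.0676146 ms.
Propagation delays (d/s per hop): 0.25, 0.0310784, 4.28095, 0.0282843 ms; sum = 4.59032 ms.
Processing at 3 router(s): 3 × 0.41 ms = 1.23 ms.
End-to-end = 5.888 ms.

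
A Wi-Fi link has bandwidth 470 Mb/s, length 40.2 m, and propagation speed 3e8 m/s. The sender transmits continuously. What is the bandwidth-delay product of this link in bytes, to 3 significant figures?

Propagation delay = 40.2 / 300000000 = 1.34e-07 s.
BDP = R × t_prop = 470000000 × 1.34e-07 = 62.98 bits.
In bytes: 62.98/8 = 7.87 bytes.

7.87 bytes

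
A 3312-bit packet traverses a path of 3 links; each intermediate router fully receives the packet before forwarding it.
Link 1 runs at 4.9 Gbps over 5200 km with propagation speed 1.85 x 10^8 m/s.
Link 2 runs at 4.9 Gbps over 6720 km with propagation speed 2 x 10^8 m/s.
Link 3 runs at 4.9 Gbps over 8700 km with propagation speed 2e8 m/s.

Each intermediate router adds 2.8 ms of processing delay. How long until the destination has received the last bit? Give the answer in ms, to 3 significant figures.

111 ms

Transmission delay per hop = L/R = 3312/4900000000 = 0.000675918 ms; 3 hops → 0.00202776 ms.
Propagation delays (d/s per hop): 28.1081, 33.6, 43.5 ms; sum = 105.208 ms.
Processing at 2 router(s): 2 × 2.8 ms = 5.6 ms.
End-to-end = 111 ms.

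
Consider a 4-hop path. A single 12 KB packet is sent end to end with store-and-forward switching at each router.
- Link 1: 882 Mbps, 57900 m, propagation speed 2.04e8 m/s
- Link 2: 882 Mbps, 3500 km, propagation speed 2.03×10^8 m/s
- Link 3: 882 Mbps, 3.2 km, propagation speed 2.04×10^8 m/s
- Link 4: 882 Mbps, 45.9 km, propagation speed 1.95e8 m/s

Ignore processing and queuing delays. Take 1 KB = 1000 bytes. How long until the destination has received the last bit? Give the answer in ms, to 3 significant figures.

L = 96000 bits.
Transmission delay per hop = L/R = 96000/882000000 = 0.108844 ms; 4 hops → 0.435374 ms.
Propagation delays (d/s per hop): 0.283824, 17.2414, 0.0156863, 0.235385 ms; sum = 17.7763 ms.
End-to-end = 18.2 ms.

18.2 ms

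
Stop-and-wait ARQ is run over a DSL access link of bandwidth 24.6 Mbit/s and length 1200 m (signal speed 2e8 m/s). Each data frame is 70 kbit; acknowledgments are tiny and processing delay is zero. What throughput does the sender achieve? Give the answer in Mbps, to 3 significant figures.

t_tx = L/R = 70000/24600000 = 0.00284553 s.
t_prop = 1200/200000000 = 6e-06 s; RTT = 1.2e-05 s.
Cycle = t_tx + RTT = 0.00285753 s.
Throughput = L / cycle = 70000 / 0.00285753 = 24.5 Mbps.

24.5 Mbps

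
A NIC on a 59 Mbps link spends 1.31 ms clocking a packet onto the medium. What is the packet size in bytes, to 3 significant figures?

L = R × t_tx = 59000000 b/s × 0.00131 s = 77290 bits.
In bytes: 77290 / 8 = 9660 bytes.

9660 bytes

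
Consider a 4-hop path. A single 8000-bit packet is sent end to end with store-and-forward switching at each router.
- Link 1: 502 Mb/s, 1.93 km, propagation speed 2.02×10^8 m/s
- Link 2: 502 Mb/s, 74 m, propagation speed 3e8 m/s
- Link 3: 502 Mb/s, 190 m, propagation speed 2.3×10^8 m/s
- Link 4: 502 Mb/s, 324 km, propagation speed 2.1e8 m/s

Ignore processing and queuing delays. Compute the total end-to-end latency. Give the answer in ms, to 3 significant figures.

Transmission delay per hop = L/R = 8000/502000000 = 0.0159363 ms; 4 hops → 0.063745 ms.
Propagation delays (d/s per hop): 0.00955446, 0.000246667, 0.000826087, 1.54286 ms; sum = 1.55348 ms.
End-to-end = 1.62 ms.

1.62 ms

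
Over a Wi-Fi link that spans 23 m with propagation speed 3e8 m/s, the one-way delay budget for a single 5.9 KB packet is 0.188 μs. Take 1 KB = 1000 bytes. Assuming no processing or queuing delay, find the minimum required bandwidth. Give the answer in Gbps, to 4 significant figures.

424.0 Gbps

L = 47200 bits.
Propagation delay = 23 / 300000000 = 0.0766667 μs.
Transmission budget = 0.188 − 0.0766667 = 0.111333 μs.
R ≥ L / t_tx = 47200 bits / 1.11333e-07 s = 424.0 Gbps.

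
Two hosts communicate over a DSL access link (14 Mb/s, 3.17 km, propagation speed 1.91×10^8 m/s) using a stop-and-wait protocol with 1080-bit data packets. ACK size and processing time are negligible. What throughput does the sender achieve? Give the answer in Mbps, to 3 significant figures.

9.79 Mbps

t_tx = L/R = 1080/14000000 = 7.71429e-05 s.
t_prop = 3170/191000000 = 1.65969e-05 s; RTT = 3.31937e-05 s.
Cycle = t_tx + RTT = 0.000110337 s.
Throughput = L / cycle = 1080 / 0.000110337 = 9.79 Mbps.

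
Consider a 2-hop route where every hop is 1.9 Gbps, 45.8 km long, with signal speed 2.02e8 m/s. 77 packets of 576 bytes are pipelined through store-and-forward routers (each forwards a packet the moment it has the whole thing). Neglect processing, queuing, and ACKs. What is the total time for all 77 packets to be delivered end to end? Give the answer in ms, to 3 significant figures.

Per-hop transmission t_tx = L/R = 4608/1900000000 = 0.00242526 ms.
Per-hop propagation t_prop = 45800/202000000 = 0.226733 ms.
Pipeline fill: first packet needs 2·t_tx to clear all hops; remaining 76 packets each add one t_tx.
Total = (2+77-1)·t_tx + 2·t_prop = 78·0.00242526 + 2·0.226733 = 0.643 ms.

0.643 ms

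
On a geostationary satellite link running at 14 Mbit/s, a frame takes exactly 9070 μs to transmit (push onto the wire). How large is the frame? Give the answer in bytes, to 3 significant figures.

L = R × t_tx = 14000000 b/s × 0.00907 s = 126980 bits.
In bytes: 126980 / 8 = 15900 bytes.

15900 bytes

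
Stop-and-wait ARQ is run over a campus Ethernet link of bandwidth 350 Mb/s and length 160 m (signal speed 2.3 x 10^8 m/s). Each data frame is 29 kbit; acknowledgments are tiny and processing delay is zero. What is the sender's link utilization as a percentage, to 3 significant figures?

t_tx = L/R = 29000/350000000 = 8.28571e-05 s.
t_prop = 160/2.3e+08 = 6.95652e-07 s; RTT = 1.3913e-06 s.
Cycle = t_tx + RTT = 8.42484e-05 s.
Utilization = t_tx / cycle = 8.28571e-05/8.42484e-05 = 98.3 %.

98.3 %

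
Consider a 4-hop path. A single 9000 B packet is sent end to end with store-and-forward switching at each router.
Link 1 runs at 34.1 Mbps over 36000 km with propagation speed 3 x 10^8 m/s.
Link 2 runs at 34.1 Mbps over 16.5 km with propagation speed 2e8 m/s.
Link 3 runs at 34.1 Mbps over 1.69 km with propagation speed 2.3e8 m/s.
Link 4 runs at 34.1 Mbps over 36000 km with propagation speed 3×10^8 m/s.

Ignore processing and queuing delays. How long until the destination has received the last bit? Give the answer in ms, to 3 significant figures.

249 ms

L = 9000 × 8 = 72000 bits.
Transmission delay per hop = L/R = 72000/34100000 = 2.11144 ms; 4 hops → 8.44575 ms.
Propagation delays (d/s per hop): 120, 0.0825, 0.00734783, 120 ms; sum = 240.09 ms.
End-to-end = 249 ms.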